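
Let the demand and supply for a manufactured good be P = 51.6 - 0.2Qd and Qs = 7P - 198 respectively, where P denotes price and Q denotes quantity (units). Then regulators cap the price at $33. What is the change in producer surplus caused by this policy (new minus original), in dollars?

-252.5

Rearranging demand gives Qd = 258 - 5P. Setting quantity demanded equal to quantity supplied, 258 - 5P = 7P - 198, gives P* = 38 and Q* = 68.
The ceiling of 33 is below the equilibrium price 38, so it binds.
At P = 33: Qd = 258 - 5·33 = 93 and Qs = 7·33 - 198 = 33.
Producer surplus without the control is ½ · (38 - 198/7) · 68 = 2312/7.
With the ceiling, producers sell 33 units at 33, so PS = ½ · (33 - 198/7) · 33 = 1089/14.
Change in producer surplus = 1089/14 - 2312/7 = -252.5.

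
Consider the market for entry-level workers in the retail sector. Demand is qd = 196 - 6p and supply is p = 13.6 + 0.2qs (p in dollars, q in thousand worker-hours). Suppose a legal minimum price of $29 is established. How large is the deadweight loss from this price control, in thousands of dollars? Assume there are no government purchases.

165

Rearranging supply gives qs = 5p - 68. Setting quantity demanded equal to quantity supplied, 196 - 6p = 5p - 68, gives p* = 24 and q* = 52.
Because the floor (29) lies above the market-clearing price, it is binding.
At p = 29: qd = 196 - 6·29 = 22 and qs = 5·29 - 68 = 77.
Quantity traded falls to 22. At q = 22 the demand price is (196 - 22)/6 = 29 and the supply price is (68 + 22)/5 = 18.
Deadweight loss = ½ · (29 - 18) · (52 - 22) = ½ · 11 · 30 = 165.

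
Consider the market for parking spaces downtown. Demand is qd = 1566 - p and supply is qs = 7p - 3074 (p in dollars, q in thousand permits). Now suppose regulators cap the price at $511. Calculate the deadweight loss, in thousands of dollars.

Setting quantity demanded equal to quantity supplied, 1566 - p = 7p - 3074, gives p* = 580 and q* = 986.
Since 511 < 580, the ceiling is binding.
At p = 511: qd = 1566 - 511 = 1055 and qs = 7·511 - 3074 = 503.
Quantity traded falls to 503. At q = 503 the demand price is 1566 - 503 = 1063 and the supply price is (3074 + 503)/7 = 511.
Deadweight loss = ½ · (1063 - 511) · (986 - 503) = ½ · 552 · 483 = 133308.

133308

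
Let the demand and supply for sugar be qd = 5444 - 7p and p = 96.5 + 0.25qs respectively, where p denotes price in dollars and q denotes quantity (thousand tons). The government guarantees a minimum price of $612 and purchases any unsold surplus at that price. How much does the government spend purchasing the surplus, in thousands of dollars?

552024

Rearranging supply gives qs = 4p - 386. Without the control the market clears where 5444 - 7p = 4p - 386, i.e. p* = 530 and q* = 1734.
Since 612 > 530, the floor is binding.
At p = 612: qd = 5444 - 7·612 = 1160 and qs = 4·612 - 386 = 2062.
Surplus = qs - qd = 902.
Government expenditure = surplus × support price = 902 × 612 = 552024.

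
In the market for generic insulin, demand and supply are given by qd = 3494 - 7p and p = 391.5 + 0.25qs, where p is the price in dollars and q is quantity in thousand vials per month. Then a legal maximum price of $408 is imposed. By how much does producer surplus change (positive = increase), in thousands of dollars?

-8840

Rearranging supply gives qs = 4p - 1566. Without the control the market clears where 3494 - 7p = 4p - 1566, i.e. p* = 460 and q* = 274.
Since 408 < 460, the ceiling is binding.
At p = 408: qd = 3494 - 7·408 = 638 and qs = 4·408 - 1566 = 66.
Producer surplus without the control is ½ · (460 - 391.5) · 274 = 9384.5.
With the ceiling, producers sell 66 units at 408, so PS = ½ · (408 - 391.5) · 66 = 544.5.
Change in producer surplus = 544.5 - 9384.5 = -8840.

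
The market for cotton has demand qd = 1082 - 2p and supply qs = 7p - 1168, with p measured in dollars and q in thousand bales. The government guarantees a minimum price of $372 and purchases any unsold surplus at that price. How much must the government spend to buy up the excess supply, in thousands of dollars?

408456

Without the control the market clears where 1082 - 2p = 7p - 1168, i.e. p* = 250 and q* = 582.
Since 372 > 250, the floor is binding.
At p = 372: qd = 1082 - 2·372 = 338 and qs = 7·372 - 1168 = 1436.
Surplus = qs - qd = 1098.
Government expenditure = surplus × support price = 1098 × 372 = 408456.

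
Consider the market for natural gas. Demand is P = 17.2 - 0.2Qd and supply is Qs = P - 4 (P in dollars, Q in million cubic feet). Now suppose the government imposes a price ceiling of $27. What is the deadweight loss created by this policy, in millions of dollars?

Rearranging demand gives Qd = 86 - 5P. In a free market, 86 - 5P = P - 4 gives the equilibrium P* = 15, Q* = 11.
The ceiling of 27 is above the equilibrium price 15, so it is not binding; the market clears at P* = 15, Q* = 11.
Since the control does not bind, no trades are prevented and deadweight loss is zero.

0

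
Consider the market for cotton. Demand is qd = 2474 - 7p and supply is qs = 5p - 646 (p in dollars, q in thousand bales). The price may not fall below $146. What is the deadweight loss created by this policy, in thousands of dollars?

0

In a free market, 2474 - 7p = 5p - 646 gives the equilibrium p* = 260, q* = 654.
Since 146 is below p* = 260, the floor does not bind and the free-market outcome prevails.
Since the control does not bind, no trades are prevented and deadweight loss is zero.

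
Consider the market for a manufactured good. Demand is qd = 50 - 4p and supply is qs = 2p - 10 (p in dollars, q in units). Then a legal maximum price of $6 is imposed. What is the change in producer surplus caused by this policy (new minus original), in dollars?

-24

Equilibrium: 50 - 4p = 2p - 10, so 60 = 6p and p* = 10, q* = 10.
The ceiling of 6 is below the equilibrium price 10, so it binds.
At p = 6: qd = 50 - 4·6 = 26 and qs = 2·6 - 10 = 2.
Producer surplus without the control is ½ · (10 - 5) · 10 = 25.
With the ceiling, producers sell 2 units at 6, so PS = ½ · (6 - 5) · 2 = 1.
Change in producer surplus = 1 - 25 = -24.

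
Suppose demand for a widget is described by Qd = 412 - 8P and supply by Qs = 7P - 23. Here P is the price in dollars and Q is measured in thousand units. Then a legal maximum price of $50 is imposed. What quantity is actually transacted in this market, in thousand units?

Without the control the market clears where 412 - 8P = 7P - 23, i.e. P* = 29 and Q* = 180.
Since 50 is above P* = 29, the ceiling does not bind and the free-market outcome prevails.

180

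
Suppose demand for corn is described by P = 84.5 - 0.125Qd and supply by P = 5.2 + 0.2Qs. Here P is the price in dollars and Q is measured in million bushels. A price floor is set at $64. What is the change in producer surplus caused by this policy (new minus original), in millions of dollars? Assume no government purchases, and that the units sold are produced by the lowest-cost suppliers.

1000

Rearranging demand gives Qd = 676 - 8P; rearranging supply gives Qs = 5P - 26. Without the control the market clears where 676 - 8P = 5P - 26, i.e. P* = 54 and Q* = 244.
The floor of 64 is above the equilibrium price 54, so it binds.
At P = 64: Qd = 676 - 8·64 = 164 and Qs = 5·64 - 26 = 294.
Producer surplus without the control is ½ · (54 - 5.2) · 244 = 5953.6.
With the floor, 164 units are sold at 64. The supply price at Q = 164 is 38, so PS = ½ · [(64 - 5.2) + (64 - 38)] · 164 = 6953.6.
Change in producer surplus = 6953.6 - 5953.6 = 1000.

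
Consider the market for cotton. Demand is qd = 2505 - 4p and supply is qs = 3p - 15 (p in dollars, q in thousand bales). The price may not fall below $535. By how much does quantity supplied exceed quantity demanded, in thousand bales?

1225

Equilibrium: 2505 - 4p = 3p - 15, so 2520 = 7p and p* = 360, q* = 1065.
Because the floor (535) lies above the market-clearing price, it is binding.
At p = 535: qd = 2505 - 4·535 = 365 and qs = 3·535 - 15 = 1590.
Surplus = qs - qd = 1590 - 365 = 1225.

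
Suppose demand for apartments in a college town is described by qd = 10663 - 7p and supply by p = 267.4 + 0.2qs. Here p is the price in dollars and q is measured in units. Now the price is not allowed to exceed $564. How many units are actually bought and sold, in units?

1483

Rearranging supply gives qs = 5p - 1337. Setting quantity demanded equal to quantity supplied, 10663 - 7p = 5p - 1337, gives p* = 1000 and q* = 3663.
Since 564 < 1000, the ceiling is binding.
At p = 564: qd = 10663 - 7·564 = 6715 and qs = 5·564 - 1337 = 1483.
The quantity actually transacted is the short side, supply: 1483.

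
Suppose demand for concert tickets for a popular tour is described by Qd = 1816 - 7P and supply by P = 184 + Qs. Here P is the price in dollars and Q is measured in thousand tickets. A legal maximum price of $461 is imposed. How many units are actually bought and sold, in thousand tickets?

Rearranging supply gives Qs = P - 184. Setting quantity demanded equal to quantity supplied, 1816 - 7P = P - 184, gives P* = 250 and Q* = 66.
Since 461 is above P* = 250, the ceiling does not bind and the free-market outcome prevails.

66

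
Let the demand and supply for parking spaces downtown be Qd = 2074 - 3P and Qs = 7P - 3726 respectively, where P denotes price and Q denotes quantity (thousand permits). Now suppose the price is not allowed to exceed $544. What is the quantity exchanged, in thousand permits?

82

Without the control the market clears where 2074 - 3P = 7P - 3726, i.e. P* = 580 and Q* = 334.
The ceiling of 544 is below the equilibrium price 580, so it binds.
At P = 544: Qd = 2074 - 3·544 = 442 and Qs = 7·544 - 3726 = 82.
The quantity actually transacted is the short side, supply: 82.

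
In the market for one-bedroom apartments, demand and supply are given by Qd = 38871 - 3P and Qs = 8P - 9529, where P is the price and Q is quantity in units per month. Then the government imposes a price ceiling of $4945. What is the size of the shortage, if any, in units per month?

Setting quantity demanded equal to quantity supplied, 38871 - 3P = 8P - 9529, gives P* = 4400 and Q* = 25671.
The ceiling of 4945 is above the equilibrium price 4400, so it is not binding; the market clears at P* = 4400, Q* = 25671.
Since the control does not bind, there is no shortage.

0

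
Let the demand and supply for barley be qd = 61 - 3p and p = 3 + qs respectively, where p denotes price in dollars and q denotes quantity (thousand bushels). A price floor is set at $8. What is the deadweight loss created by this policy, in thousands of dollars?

0

Rearranging supply gives qs = p - 3. Setting quantity demanded equal to quantity supplied, 61 - 3p = p - 3, gives p* = 16 and q* = 13.
Since 8 is below p* = 16, the floor does not bind and the free-market outcome prevails.
Since the control does not bind, no trades are prevented and deadweight loss is zero.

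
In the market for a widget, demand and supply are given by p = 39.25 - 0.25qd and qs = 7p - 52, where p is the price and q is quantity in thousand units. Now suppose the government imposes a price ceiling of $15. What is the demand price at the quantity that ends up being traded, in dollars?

26

Rearranging demand gives qd = 157 - 4p. Without the control the market clears where 157 - 4p = 7p - 52, i.e. p* = 19 and q* = 81.
The ceiling of 15 is below the equilibrium price 19, so it binds.
At p = 15: qd = 157 - 4·15 = 97 and qs = 7·15 - 52 = 53.
Only 53 units reach the market. On the demand curve, the marginal buyer's willingness to pay at q = 53 is (157 - 53)/4 = 26.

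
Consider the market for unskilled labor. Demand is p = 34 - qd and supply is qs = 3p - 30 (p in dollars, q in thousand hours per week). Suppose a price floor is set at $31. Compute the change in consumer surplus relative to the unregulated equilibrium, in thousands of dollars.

Rearranging demand gives qd = 34 - p. In a free market, 34 - p = 3p - 30 gives the equilibrium p* = 16, q* = 18.
Since 31 > 16, the floor is binding.
At p = 31: qd = 34 - 31 = 3 and qs = 3·31 - 30 = 63.
Consumer surplus without the control is ½ · (34 - 16) · 18 = 162.
With the floor, consumers buy 3 units at 31, so CS = ½ · (34 - 31) · 3 = 4.5.
Change in consumer surplus = 4.5 - 162 = -157.5.

-157.5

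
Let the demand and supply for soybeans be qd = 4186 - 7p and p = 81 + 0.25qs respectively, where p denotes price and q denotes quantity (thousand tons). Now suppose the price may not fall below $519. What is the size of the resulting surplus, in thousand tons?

1199

Rearranging supply gives qs = 4p - 324. Setting quantity demanded equal to quantity supplied, 4186 - 7p = 4p - 324, gives p* = 410 and q* = 1316.
Because the floor (519) lies above the market-clearing price, it is binding.
At p = 519: qd = 4186 - 7·519 = 553 and qs = 4·519 - 324 = 1752.
Surplus = qs - qd = 1752 - 553 = 1199.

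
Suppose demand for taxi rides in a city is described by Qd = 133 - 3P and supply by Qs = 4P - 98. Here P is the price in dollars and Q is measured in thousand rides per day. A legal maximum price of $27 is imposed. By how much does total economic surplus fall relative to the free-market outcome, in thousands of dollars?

Without the control the market clears where 133 - 3P = 4P - 98, i.e. P* = 33 and Q* = 34.
Since 27 < 33, the ceiling is binding.
At P = 27: Qd = 133 - 3·27 = 52 and Qs = 4·27 - 98 = 10.
Quantity traded falls to 10. At Q = 10 the demand price is (133 - 10)/3 = 41 and the supply price is (98 + 10)/4 = 27.
Deadweight loss = ½ · (41 - 27) · (34 - 10) = ½ · 14 · 24 = 168.

168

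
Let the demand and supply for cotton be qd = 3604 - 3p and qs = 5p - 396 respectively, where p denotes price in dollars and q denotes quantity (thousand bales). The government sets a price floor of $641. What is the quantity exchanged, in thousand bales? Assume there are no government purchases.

In a free market, 3604 - 3p = 5p - 396 gives the equilibrium p* = 500, q* = 2104.
The floor of 641 is above the equilibrium price 500, so it binds.
At p = 641: qd = 3604 - 3·641 = 1681 and qs = 5·641 - 396 = 2809.
The quantity actually transacted is the short side, demand: 1681.

1681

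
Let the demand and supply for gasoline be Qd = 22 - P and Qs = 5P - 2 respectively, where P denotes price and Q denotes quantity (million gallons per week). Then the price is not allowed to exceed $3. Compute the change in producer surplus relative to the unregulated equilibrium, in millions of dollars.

Equilibrium: 22 - P = 5P - 2, so 24 = 6P and P* = 4, Q* = 18.
The ceiling of 3 is below the equilibrium price 4, so it binds.
At P = 3: Qd = 22 - 3 = 19 and Qs = 5·3 - 2 = 13.
Producer surplus without the control is ½ · (4 - 0.4) · 18 = 32.4.
With the ceiling, producers sell 13 units at 3, so PS = ½ · (3 - 0.4) · 13 = 16.9.
Change in producer surplus = 16.9 - 32.4 = -15.5.

-15.5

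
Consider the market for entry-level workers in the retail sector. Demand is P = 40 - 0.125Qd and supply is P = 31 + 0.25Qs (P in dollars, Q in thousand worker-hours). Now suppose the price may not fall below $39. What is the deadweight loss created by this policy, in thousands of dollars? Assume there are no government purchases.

Rearranging demand gives Qd = 320 - 8P; rearranging supply gives Qs = 4P - 124. Without the control the market clears where 320 - 8P = 4P - 124, i.e. P* = 37 and Q* = 24.
The floor of 39 is above the equilibrium price 37, so it binds.
At P = 39: Qd = 320 - 8·39 = 8 and Qs = 4·39 - 124 = 32.
Quantity traded falls to 8. At Q = 8 the demand price is (320 - 8)/8 = 39 and the supply price is (124 + 8)/4 = 33.
Deadweight loss = ½ · (39 - 33) · (24 - 8) = ½ · 6 · 16 = 48.

48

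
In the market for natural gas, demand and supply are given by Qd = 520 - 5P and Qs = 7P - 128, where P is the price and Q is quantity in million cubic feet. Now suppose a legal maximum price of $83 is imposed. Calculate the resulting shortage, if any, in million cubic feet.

Without the control the market clears where 520 - 5P = 7P - 128, i.e. P* = 54 and Q* = 250.
The ceiling of 83 is above the equilibrium price 54, so it is not binding; the market clears at P* = 54, Q* = 250.
Since the control does not bind, there is no shortage.

0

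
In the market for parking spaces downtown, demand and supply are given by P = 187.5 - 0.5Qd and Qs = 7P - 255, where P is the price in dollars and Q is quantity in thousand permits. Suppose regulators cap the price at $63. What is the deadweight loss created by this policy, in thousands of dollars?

771.75

Rearranging demand gives Qd = 375 - 2P. In a free market, 375 - 2P = 7P - 255 gives the equilibrium P* = 70, Q* = 235.
The ceiling of 63 is below the equilibrium price 70, so it binds.
At P = 63: Qd = 375 - 2·63 = 249 and Qs = 7·63 - 255 = 186.
Quantity traded falls to 186. At Q = 186 the demand price is (375 - 186)/2 = 94.5 and the supply price is (255 + 186)/7 = 63.
Deadweight loss = ½ · (94.5 - 63) · (235 - 186) = ½ · 31.5 · 49 = 771.75.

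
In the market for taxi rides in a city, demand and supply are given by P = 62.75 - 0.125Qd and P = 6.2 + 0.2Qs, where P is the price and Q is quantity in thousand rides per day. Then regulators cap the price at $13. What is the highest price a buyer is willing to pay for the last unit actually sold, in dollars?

Rearranging demand gives Qd = 502 - 8P; rearranging supply gives Qs = 5P - 31. Without the control the market clears where 502 - 8P = 5P - 31, i.e. P* = 41 and Q* = 174.
Since 13 < 41, the ceiling is binding.
At P = 13: Qd = 502 - 8·13 = 398 and Qs = 5·13 - 31 = 34.
Only 34 units reach the market. On the demand curve, the marginal buyer's willingness to pay at Q = 34 is (502 - 34)/8 = 58.5.

58.5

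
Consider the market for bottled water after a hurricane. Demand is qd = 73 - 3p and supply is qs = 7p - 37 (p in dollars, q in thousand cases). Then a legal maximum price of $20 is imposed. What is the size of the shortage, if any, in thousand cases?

Setting quantity demanded equal to quantity supplied, 73 - 3p = 7p - 37, gives p* = 11 and q* = 40.
Since 20 is above p* = 11, the ceiling does not bind and the free-market outcome prevails.
Since the control does not bind, there is no shortage.

0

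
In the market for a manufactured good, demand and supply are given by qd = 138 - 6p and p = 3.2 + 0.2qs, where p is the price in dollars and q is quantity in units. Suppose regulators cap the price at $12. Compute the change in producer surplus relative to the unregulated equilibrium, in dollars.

Rearranging supply gives qs = 5p - 16. Without the control the market clears where 138 - 6p = 5p - 16, i.e. p* = 14 and q* = 54.
Because the ceiling (12) lies below the market-clearing price, it is binding.
At p = 12: qd = 138 - 6·12 = 66 and qs = 5·12 - 16 = 44.
Producer surplus without the control is ½ · (14 - 3.2) · 54 = 291.6.
With the ceiling, producers sell 44 units at 12, so PS = ½ · (12 - 3.2) · 44 = 193.6.
Change in producer surplus = 193.6 - 291.6 = -98.

-98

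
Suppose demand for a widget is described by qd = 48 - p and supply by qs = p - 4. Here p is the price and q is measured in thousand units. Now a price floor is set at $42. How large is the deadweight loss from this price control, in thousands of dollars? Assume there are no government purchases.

Setting quantity demanded equal to quantity supplied, 48 - p = p - 4, gives p* = 26 and q* = 22.
Because the floor (42) lies above the market-clearing price, it is binding.
At p = 42: qd = 48 - 42 = 6 and qs = 42 - 4 = 38.
Quantity traded falls to 6. At q = 6 the demand price is 48 - 6 = 42 and the supply price is 4 + 6 = 10.
Deadweight loss = ½ · (42 - 10) · (22 - 6) = ½ · 32 · 16 = 256.

256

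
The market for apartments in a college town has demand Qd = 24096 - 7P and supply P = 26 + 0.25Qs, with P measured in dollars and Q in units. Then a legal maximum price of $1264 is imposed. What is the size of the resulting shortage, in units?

Rearranging supply gives Qs = 4P - 104. Equilibrium: 24096 - 7P = 4P - 104, so 24200 = 11P and P* = 2200, Q* = 8696.
Because the ceiling (1264) lies below the market-clearing price, it is binding.
At P = 1264: Qd = 24096 - 7·1264 = 15248 and Qs = 4·1264 - 104 = 4952.
Shortage = Qd - Qs = 15248 - 4952 = 10296.

10296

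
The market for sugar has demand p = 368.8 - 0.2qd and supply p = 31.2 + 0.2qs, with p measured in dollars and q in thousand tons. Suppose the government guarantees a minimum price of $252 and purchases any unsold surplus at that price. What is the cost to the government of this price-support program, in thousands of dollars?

Rearranging demand gives qd = 1844 - 5p; rearranging supply gives qs = 5p - 156. Setting quantity demanded equal to quantity supplied, 1844 - 5p = 5p - 156, gives p* = 200 and q* = 844.
Because the floor (252) lies above the market-clearing price, it is binding.
At p = 252: qd = 1844 - 5·252 = 584 and qs = 5·252 - 156 = 1104.
Surplus = qs - qd = 520.
Government expenditure = surplus × support price = 520 × 252 = 131040.

131040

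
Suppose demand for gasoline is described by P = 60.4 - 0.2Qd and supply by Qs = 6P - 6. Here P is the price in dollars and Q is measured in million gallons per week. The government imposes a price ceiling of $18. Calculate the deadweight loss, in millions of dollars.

660

Rearranging demand gives Qd = 302 - 5P. Setting quantity demanded equal to quantity supplied, 302 - 5P = 6P - 6, gives P* = 28 and Q* = 162.
Because the ceiling (18) lies below the market-clearing price, it is binding.
At P = 18: Qd = 302 - 5·18 = 212 and Qs = 6·18 - 6 = 102.
Quantity traded falls to 102. At Q = 102 the demand price is (302 - 102)/5 = 40 and the supply price is (6 + 102)/6 = 18.
Deadweight loss = ½ · (40 - 18) · (162 - 102) = ½ · 22 · 60 = 660.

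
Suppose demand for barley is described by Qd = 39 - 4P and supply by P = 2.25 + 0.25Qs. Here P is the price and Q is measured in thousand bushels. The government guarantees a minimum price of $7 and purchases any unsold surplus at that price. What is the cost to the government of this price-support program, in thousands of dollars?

56

Rearranging supply gives Qs = 4P - 9. In a free market, 39 - 4P = 4P - 9 gives the equilibrium P* = 6, Q* = 15.
Since 7 > 6, the floor is binding.
At P = 7: Qd = 39 - 4·7 = 11 and Qs = 4·7 - 9 = 19.
Surplus = Qs - Qd = 8.
Government expenditure = surplus × support price = 8 × 7 = 56.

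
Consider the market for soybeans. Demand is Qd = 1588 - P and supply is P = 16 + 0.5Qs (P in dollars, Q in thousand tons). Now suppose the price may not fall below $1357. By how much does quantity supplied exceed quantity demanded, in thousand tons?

Rearranging supply gives Qs = 2P - 32. Equilibrium: 1588 - P = 2P - 32, so 1620 = 3P and P* = 540, Q* = 1048.
The floor of 1357 is above the equilibrium price 540, so it binds.
At P = 1357: Qd = 1588 - 1357 = 231 and Qs = 2·1357 - 32 = 2682.
Surplus = Qs - Qd = 2682 - 231 = 2451.

2451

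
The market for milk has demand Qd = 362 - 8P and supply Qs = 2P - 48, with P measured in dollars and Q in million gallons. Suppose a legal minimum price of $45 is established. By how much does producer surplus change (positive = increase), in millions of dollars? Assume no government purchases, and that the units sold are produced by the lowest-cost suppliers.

Without the control the market clears where 362 - 8P = 2P - 48, i.e. P* = 41 and Q* = 34.
Since 45 > 41, the floor is binding.
At P = 45: Qd = 362 - 8·45 = 2 and Qs = 2·45 - 48 = 42.
Producer surplus without the control is ½ · (41 - 24) · 34 = 289.
With the floor, 2 units are sold at 45. The supply price at Q = 2 is 25, so PS = ½ · [(45 - 24) + (45 - 25)] · 2 = 41.
Change in producer surplus = 41 - 289 = -248.

-248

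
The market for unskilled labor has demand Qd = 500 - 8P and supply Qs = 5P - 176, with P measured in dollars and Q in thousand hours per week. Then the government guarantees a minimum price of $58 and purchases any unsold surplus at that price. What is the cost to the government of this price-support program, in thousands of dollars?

Equilibrium: 500 - 8P = 5P - 176, so 676 = 13P and P* = 52, Q* = 84.
Since 58 > 52, the floor is binding.
At P = 58: Qd = 500 - 8·58 = 36 and Qs = 5·58 - 176 = 114.
Surplus = Qs - Qd = 78.
Government expenditure = surplus × support price = 78 × 58 = 4524.

4524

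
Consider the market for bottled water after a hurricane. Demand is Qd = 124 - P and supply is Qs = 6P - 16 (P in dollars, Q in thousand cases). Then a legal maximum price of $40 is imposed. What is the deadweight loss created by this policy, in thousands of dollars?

Without the control the market clears where 124 - P = 6P - 16, i.e. P* = 20 and Q* = 104.
The ceiling of 40 is above the equilibrium price 20, so it is not binding; the market clears at P* = 20, Q* = 104.
Since the control does not bind, no trades are prevented and deadweight loss is zero.

0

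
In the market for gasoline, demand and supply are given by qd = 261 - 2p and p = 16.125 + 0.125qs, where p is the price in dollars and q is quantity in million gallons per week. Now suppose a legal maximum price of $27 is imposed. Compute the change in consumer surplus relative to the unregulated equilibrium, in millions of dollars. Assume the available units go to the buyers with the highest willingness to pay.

-1260

Rearranging supply gives qs = 8p - 129. Without the control the market clears where 261 - 2p = 8p - 129, i.e. p* = 39 and q* = 183.
The ceiling of 27 is below the equilibrium price 39, so it binds.
At p = 27: qd = 261 - 2·27 = 207 and qs = 8·27 - 129 = 87.
Consumer surplus without the control is ½ · (130.5 - 39) · 183 = 8372.25.
With the ceiling, 87 units are sold at 27 (assume they go to the highest-value buyers). The demand price at q = 87 is 87, so CS = ½ · [(130.5 - 27) + (87 - 27)] · 87 = 7112.25.
Change in consumer surplus = 7112.25 - 8372.25 = -1260.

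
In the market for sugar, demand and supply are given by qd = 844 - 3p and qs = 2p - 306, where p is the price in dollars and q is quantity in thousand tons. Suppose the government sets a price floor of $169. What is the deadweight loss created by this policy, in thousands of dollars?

0

Without the control the market clears where 844 - 3p = 2p - 306, i.e. p* = 230 and q* = 154.
Since 169 is below p* = 230, the floor does not bind and the free-market outcome prevails.
Since the control does not bind, no trades are prevented and deadweight loss is zero.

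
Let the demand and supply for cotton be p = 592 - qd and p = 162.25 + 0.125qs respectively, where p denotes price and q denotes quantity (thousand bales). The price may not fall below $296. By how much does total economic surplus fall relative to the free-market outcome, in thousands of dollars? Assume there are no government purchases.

4160.25

Rearranging demand gives qd = 592 - p; rearranging supply gives qs = 8p - 1298. In a free market, 592 - p = 8p - 1298 gives the equilibrium p* = 210, q* = 382.
Since 296 > 210, the floor is binding.
At p = 296: qd = 592 - 296 = 296 and qs = 8·296 - 1298 = 1070.
Quantity traded falls to 296. At q = 296 the demand price is 592 - 296 = 296 and the supply price is (1298 + 296)/8 = 199.25.
Deadweight loss = ½ · (296 - 199.25) · (382 - 296) = ½ · 96.75 · 86 = 4160.25.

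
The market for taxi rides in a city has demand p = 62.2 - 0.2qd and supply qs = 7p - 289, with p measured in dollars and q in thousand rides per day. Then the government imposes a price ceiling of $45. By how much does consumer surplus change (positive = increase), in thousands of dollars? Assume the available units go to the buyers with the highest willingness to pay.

7.5

Rearranging demand gives qd = 311 - 5p. In a free market, 311 - 5p = 7p - 289 gives the equilibrium p* = 50, q* = 61.
The ceiling of 45 is below the equilibrium price 50, so it binds.
At p = 45: qd = 311 - 5·45 = 86 and qs = 7·45 - 289 = 26.
Consumer surplus without the control is ½ · (62.2 - 50) · 61 = 372.1.
With the ceiling, 26 units are sold at 45 (assume they go to the highest-value buyers). The demand price at q = 26 is 57, so CS = ½ · [(62.2 - 45) + (57 - 45)] · 26 = 379.6.
Change in consumer surplus = 379.6 - 372.1 = 7.5.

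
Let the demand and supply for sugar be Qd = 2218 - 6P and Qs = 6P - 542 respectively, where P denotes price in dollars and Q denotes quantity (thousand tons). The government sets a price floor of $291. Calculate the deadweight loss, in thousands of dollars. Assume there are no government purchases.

22326

In a free market, 2218 - 6P = 6P - 542 gives the equilibrium P* = 230, Q* = 838.
The floor of 291 is above the equilibrium price 230, so it binds.
At P = 291: Qd = 2218 - 6·291 = 472 and Qs = 6·291 - 542 = 1204.
Quantity traded falls to 472. At Q = 472 the demand price is (2218 - 472)/6 = 291 and the supply price is (542 + 472)/6 = 169.
Deadweight loss = ½ · (291 - 169) · (838 - 472) = ½ · 122 · 366 = 22326.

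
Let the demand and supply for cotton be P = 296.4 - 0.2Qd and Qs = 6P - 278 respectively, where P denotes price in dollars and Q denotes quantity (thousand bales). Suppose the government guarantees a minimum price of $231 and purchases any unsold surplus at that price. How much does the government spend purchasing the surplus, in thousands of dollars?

180411

Rearranging demand gives Qd = 1482 - 5P. In a free market, 1482 - 5P = 6P - 278 gives the equilibrium P* = 160, Q* = 682.
The floor of 231 is above the equilibrium price 160, so it binds.
At P = 231: Qd = 1482 - 5·231 = 327 and Qs = 6·231 - 278 = 1108.
Surplus = Qs - Qd = 781.
Government expenditure = surplus × support price = 781 × 231 = 180411.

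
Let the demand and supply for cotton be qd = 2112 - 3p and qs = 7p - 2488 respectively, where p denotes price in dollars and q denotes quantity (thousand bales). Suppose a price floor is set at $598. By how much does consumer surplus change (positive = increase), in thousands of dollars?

In a free market, 2112 - 3p = 7p - 2488 gives the equilibrium p* = 460, q* = 732.
The floor of 598 is above the equilibrium price 460, so it binds.
At p = 598: qd = 2112 - 3·598 = 318 and qs = 7·598 - 2488 = 1698.
Consumer surplus without the control is ½ · (704 - 460) · 732 = 89304.
With the floor, consumers buy 318 units at 598, so CS = ½ · (704 - 598) · 318 = 16854.
Change in consumer surplus = 16854 - 89304 = -72450.

-72450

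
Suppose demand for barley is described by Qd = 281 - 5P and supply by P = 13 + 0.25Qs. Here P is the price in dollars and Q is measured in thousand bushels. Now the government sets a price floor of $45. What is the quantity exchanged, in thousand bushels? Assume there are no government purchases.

56

Rearranging supply gives Qs = 4P - 52. Without the control the market clears where 281 - 5P = 4P - 52, i.e. P* = 37 and Q* = 96.
Because the floor (45) lies above the market-clearing price, it is binding.
At P = 45: Qd = 281 - 5·45 = 56 and Qs = 4·45 - 52 = 128.
The quantity actually transacted is the short side, demand: 56.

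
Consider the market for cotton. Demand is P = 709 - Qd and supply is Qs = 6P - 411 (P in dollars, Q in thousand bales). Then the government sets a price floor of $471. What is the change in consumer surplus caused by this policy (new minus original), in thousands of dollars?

Rearranging demand gives Qd = 709 - P. Setting quantity demanded equal to quantity supplied, 709 - P = 6P - 411, gives P* = 160 and Q* = 549.
Since 471 > 160, the floor is binding.
At P = 471: Qd = 709 - 471 = 238 and Qs = 6·471 - 411 = 2415.
Consumer surplus without the control is ½ · (709 - 160) · 549 = 150700.5.
With the floor, consumers buy 238 units at 471, so CS = ½ · (709 - 471) · 238 = 28322.
Change in consumer surplus = 28322 - 150700.5 = -122378.5.

-122378.5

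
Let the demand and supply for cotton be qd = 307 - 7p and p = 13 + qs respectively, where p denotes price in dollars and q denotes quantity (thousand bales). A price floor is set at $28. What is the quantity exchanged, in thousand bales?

Rearranging supply gives qs = p - 13. Without the control the market clears where 307 - 7p = p - 13, i.e. p* = 40 and q* = 27.
Since 28 is below p* = 40, the floor does not bind and the free-market outcome prevails.

27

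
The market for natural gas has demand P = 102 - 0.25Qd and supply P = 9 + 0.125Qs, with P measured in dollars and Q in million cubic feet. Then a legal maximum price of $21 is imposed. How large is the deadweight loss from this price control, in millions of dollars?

4332

Rearranging demand gives Qd = 408 - 4P; rearranging supply gives Qs = 8P - 72. In a free market, 408 - 4P = 8P - 72 gives the equilibrium P* = 40, Q* = 248.
The ceiling of 21 is below the equilibrium price 40, so it binds.
At P = 21: Qd = 408 - 4·21 = 324 and Qs = 8·21 - 72 = 96.
Quantity traded falls to 96. At Q = 96 the demand price is (408 - 96)/4 = 78 and the supply price is (72 + 96)/8 = 21.
Deadweight loss = ½ · (78 - 21) · (248 - 96) = ½ · 57 · 152 = 4332.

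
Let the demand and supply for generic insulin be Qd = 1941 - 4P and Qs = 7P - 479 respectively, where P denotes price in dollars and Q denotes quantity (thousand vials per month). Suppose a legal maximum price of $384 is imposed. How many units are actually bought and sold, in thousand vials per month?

1061

Setting quantity demanded equal to quantity supplied, 1941 - 4P = 7P - 479, gives P* = 220 and Q* = 1061.
Since 384 is above P* = 220, the ceiling does not bind and the free-market outcome prevails.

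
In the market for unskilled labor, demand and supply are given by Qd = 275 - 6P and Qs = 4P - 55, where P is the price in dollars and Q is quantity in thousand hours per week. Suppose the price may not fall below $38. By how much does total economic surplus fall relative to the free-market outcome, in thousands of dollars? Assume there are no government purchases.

187.5

In a free market, 275 - 6P = 4P - 55 gives the equilibrium P* = 33, Q* = 77.
Since 38 > 33, the floor is binding.
At P = 38: Qd = 275 - 6·38 = 47 and Qs = 4·38 - 55 = 97.
Quantity traded falls to 47. At Q = 47 the demand price is (275 - 47)/6 = 38 and the supply price is (55 + 47)/4 = 25.5.
Deadweight loss = ½ · (38 - 25.5) · (77 - 47) = ½ · 12.5 · 30 = 187.5.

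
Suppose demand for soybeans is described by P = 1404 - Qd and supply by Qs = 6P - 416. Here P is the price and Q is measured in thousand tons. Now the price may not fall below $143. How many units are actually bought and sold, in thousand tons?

Rearranging demand gives Qd = 1404 - P. Setting quantity demanded equal to quantity supplied, 1404 - P = 6P - 416, gives P* = 260 and Q* = 1144.
The floor of 143 is below the equilibrium price 260, so it is not binding; the market clears at P* = 260, Q* = 1144.

1144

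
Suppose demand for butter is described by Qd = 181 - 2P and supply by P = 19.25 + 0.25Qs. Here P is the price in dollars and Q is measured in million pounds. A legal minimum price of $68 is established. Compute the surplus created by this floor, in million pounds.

Rearranging supply gives Qs = 4P - 77. Equilibrium: 181 - 2P = 4P - 77, so 258 = 6P and P* = 43, Q* = 95.
Because the floor (68) lies above the market-clearing price, it is binding.
At P = 68: Qd = 181 - 2·68 = 45 and Qs = 4·68 - 77 = 195.
Surplus = Qs - Qd = 195 - 45 = 150.

150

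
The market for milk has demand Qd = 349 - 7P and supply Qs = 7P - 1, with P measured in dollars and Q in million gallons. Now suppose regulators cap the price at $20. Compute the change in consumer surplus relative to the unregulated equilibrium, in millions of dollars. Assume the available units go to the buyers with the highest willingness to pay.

Equilibrium: 349 - 7P = 7P - 1, so 350 = 14P and P* = 25, Q* = 174.
The ceiling of 20 is below the equilibrium price 25, so it binds.
At P = 20: Qd = 349 - 7·20 = 209 and Qs = 7·20 - 1 = 139.
Consumer surplus without the control is ½ · (349/7 - 25) · 174 = 15138/7.
With the ceiling, 139 units are sold at 20 (assume they go to the highest-value buyers). The demand price at Q = 139 is 30, so CS = ½ · [(349/7 - 20) + (30 - 20)] · 139 = 38781/14.
Change in consumer surplus = 38781/14 - 15138/7 = 607.5.

607.5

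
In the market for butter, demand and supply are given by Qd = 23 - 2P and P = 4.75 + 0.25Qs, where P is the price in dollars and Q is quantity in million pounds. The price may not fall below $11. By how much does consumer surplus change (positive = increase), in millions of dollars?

Rearranging supply gives Qs = 4P - 19. Setting quantity demanded equal to quantity supplied, 23 - 2P = 4P - 19, gives P* = 7 and Q* = 9.
The floor of 11 is above the equilibrium price 7, so it binds.
At P = 11: Qd = 23 - 2·11 = 1 and Qs = 4·11 - 19 = 25.
Consumer surplus without the control is ½ · (11.5 - 7) · 9 = 20.25.
With the floor, consumers buy 1 units at 11, so CS = ½ · (11.5 - 11) · 1 = 0.25.
Change in consumer surplus = 0.25 - 20.25 = -20.

-20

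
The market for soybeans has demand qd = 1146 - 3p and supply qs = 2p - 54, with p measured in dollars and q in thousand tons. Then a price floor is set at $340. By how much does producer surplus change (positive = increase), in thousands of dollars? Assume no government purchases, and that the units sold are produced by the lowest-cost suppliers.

-9900

Setting quantity demanded equal to quantity supplied, 1146 - 3p = 2p - 54, gives p* = 240 and q* = 426.
Since 340 > 240, the floor is binding.
At p = 340: qd = 1146 - 3·340 = 126 and qs = 2·340 - 54 = 626.
Producer surplus without the control is ½ · (240 - 27) · 426 = 45369.
With the floor, 126 units are sold at 340. The supply price at q = 126 is 90, so PS = ½ · [(340 - 27) + (340 - 90)] · 126 = 35469.
Change in producer surplus = 35469 - 45369 = -9900.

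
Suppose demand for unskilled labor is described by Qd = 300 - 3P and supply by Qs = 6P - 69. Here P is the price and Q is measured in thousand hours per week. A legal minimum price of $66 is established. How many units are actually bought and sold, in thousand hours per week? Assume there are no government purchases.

102

Setting quantity demanded equal to quantity supplied, 300 - 3P = 6P - 69, gives P* = 41 and Q* = 177.
Since 66 > 41, the floor is binding.
At P = 66: Qd = 300 - 3·66 = 102 and Qs = 6·66 - 69 = 327.
The quantity actually transacted is the short side, demand: 102.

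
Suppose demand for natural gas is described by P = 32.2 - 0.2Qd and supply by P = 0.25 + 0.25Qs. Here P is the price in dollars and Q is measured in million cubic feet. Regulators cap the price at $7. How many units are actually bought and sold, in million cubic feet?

27

Rearranging demand gives Qd = 161 - 5P; rearranging supply gives Qs = 4P - 1. Without the control the market clears where 161 - 5P = 4P - 1, i.e. P* = 18 and Q* = 71.
Because the ceiling (7) lies below the market-clearing price, it is binding.
At P = 7: Qd = 161 - 5·7 = 126 and Qs = 4·7 - 1 = 27.
The quantity actually transacted is the short side, supply: 27.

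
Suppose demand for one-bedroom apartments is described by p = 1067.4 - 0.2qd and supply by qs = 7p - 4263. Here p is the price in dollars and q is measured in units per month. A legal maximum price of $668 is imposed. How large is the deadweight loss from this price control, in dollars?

146361.6

Rearranging demand gives qd = 5337 - 5p. Setting quantity demanded equal to quantity supplied, 5337 - 5p = 7p - 4263, gives p* = 800 and q* = 1337.
Since 668 < 800, the ceiling is binding.
At p = 668: qd = 5337 - 5·668 = 1997 and qs = 7·668 - 4263 = 413.
Quantity traded falls to 413. At q = 413 the demand price is (5337 - 413)/5 = 984.8 and the supply price is (4263 + 413)/7 = 668.
Deadweight loss = ½ · (984.8 - 668) · (1337 - 413) = ½ · 316.8 · 924 = 146361.6.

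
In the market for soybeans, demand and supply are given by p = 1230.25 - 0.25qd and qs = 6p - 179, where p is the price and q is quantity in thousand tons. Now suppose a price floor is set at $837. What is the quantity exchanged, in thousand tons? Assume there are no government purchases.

1573

Rearranging demand gives qd = 4921 - 4p. Equilibrium: 4921 - 4p = 6p - 179, so 5100 = 10p and p* = 510, q* = 2881.
Because the floor (837) lies above the market-clearing price, it is binding.
At p = 837: qd = 4921 - 4·837 = 1573 and qs = 6·837 - 179 = 4843.
The quantity actually transacted is the short side, demand: 1573.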